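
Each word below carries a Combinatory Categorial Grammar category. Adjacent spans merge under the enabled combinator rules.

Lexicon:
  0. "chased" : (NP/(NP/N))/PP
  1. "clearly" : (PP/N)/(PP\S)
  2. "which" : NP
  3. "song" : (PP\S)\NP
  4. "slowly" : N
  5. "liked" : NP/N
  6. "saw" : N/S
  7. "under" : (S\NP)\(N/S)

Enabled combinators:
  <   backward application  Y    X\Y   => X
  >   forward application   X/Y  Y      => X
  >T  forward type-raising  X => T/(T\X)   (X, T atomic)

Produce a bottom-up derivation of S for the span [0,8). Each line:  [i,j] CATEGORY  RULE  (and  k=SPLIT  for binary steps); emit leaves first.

[0,8] S   <
  [0,6] NP   >
    [0,5] NP/(NP/N)   >
      [0,1] "chased" : (NP/(NP/N))/PP
      [1,5] PP   >
        [1,4] PP/N   >
          [1,2] "clearly" : (PP/N)/(PP\S)
          [2,4] PP\S   <
            [2,3] "which" : NP
            [3,4] "song" : (PP\S)\NP
        [4,5] "slowly" : N
    [5,6] "liked" : NP/N
  [6,8] S\NP   <
    [6,7] "saw" : N/S
    [7,8] "under" : (S\NP)\(N/S)

[0,1] (NP/(NP/N))/PP  lex  "chased"
[1,2] (PP/N)/(PP\S)  lex  "clearly"
[2,3] NP  lex  "which"
[3,4] (PP\S)\NP  lex  "song"
[2,4] PP\S  <  k=3
[1,4] PP/N  >  k=2
[4,5] N  lex  "slowly"
[1,5] PP  >  k=4
[0,5] NP/(NP/N)  >  k=1
[5,6] NP/N  lex  "liked"
[0,6] NP  >  k=5
[6,7] N/S  lex  "saw"
[7,8] (S\NP)\(N/S)  lex  "under"
[6,8] S\NP  <  k=7
[0,8] S  <  k=6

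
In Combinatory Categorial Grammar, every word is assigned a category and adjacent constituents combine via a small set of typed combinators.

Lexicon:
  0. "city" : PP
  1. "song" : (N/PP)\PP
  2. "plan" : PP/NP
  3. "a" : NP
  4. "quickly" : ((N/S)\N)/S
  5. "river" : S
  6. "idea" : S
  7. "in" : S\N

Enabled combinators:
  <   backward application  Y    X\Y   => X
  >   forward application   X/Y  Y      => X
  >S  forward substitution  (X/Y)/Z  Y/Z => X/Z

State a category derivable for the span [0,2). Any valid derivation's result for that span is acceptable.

[0,8] S   <
  [0,7] N   >
    [0,6] N/S   <
      [0,4] N   >
        [0,2] N/PP   <
          [0,1] "city" : PP
          [1,2] "song" : (N/PP)\PP
        [2,4] PP   >
          [2,3] "plan" : PP/NP
          [3,4] "a" : NP
      [4,6] (N/S)\N   >
        [4,5] "quickly" : ((N/S)\N)/S
        [5,6] "river" : S
    [6,7] "idea" : S
  [7,8] "in" : S\N

N/PP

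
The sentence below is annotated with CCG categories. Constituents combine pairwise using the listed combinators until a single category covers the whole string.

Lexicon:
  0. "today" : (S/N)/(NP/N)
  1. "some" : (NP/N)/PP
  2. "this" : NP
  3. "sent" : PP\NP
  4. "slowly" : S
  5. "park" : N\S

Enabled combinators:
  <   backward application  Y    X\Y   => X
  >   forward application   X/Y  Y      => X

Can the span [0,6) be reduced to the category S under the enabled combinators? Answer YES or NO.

[0,6] S   >
  [0,4] S/N   >
    [0,1] "today" : (S/N)/(NP/N)
    [1,4] NP/N   >
      [1,2] "some" : (NP/N)/PP
      [2,4] PP   <
        [2,3] "this" : NP
        [3,4] "sent" : PP\NP
  [4,6] N   <
    [4,5] "slowly" : S
    [5,6] "park" : N\S

YES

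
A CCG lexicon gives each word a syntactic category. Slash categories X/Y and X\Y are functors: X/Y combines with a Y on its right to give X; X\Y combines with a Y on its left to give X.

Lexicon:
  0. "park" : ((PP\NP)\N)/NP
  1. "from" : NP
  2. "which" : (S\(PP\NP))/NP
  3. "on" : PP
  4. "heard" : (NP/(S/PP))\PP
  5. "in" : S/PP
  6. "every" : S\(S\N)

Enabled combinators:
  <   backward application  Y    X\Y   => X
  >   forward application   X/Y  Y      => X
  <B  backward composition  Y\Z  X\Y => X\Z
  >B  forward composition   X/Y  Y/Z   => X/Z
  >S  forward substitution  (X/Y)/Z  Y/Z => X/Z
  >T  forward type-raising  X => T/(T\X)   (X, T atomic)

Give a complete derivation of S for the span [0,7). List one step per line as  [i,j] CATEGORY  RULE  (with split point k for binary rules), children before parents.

[0,1] ((PP\NP)\N)/NP  lex  "park"
[1,2] NP  lex  "from"
[0,2] (PP\NP)\N  >  k=1
[2,3] (S\(PP\NP))/NP  lex  "which"
[3,4] PP  lex  "on"
[4,5] (NP/(S/PP))\PP  lex  "heard"
[3,5] NP/(S/PP)  <  k=4
[5,6] S/PP  lex  "in"
[3,6] NP  >  k=5
[2,6] S\(PP\NP)  >  k=3
[0,6] S\N  <B  k=2
[6,7] S\(S\N)  lex  "every"
[0,7] S  <  k=6

[0,7] S   <
  [0,6] S\N   <B
    [0,2] (PP\NP)\N   >
      [0,1] "park" : ((PP\NP)\N)/NP
      [1,2] "from" : NP
    [2,6] S\(PP\NP)   >
      [2,3] "which" : (S\(PP\NP))/NP
      [3,6] NP   >
        [3,5] NP/(S/PP)   <
          [3,4] "on" : PP
          [4,5] "heard" : (NP/(S/PP))\PP
        [5,6] "in" : S/PP
  [6,7] "every" : S\(S\N)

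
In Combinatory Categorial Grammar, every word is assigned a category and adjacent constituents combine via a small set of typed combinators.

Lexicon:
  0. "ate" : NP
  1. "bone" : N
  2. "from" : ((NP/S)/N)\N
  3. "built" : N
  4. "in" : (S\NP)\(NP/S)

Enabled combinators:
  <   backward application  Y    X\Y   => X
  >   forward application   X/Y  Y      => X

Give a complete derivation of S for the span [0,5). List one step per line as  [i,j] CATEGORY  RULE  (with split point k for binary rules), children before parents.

[0,1] NP  lex  "ate"
[1,2] N  lex  "bone"
[2,3] ((NP/S)/N)\N  lex  "from"
[1,3] (NP/S)/N  <  k=2
[3,4] N  lex  "built"
[1,4] NP/S  >  k=3
[4,5] (S\NP)\(NP/S)  lex  "in"
[1,5] S\NP  <  k=4
[0,5] S  <  k=1

[0,5] S   <
  [0,1] "ate" : NP
  [1,5] S\NP   <
    [1,4] NP/S   >
      [1,3] (NP/S)/N   <
        [1,2] "bone" : N
        [2,3] "from" : ((NP/S)/N)\N
      [3,4] "built" : N
    [4,5] "in" : (S\NP)\(NP/S)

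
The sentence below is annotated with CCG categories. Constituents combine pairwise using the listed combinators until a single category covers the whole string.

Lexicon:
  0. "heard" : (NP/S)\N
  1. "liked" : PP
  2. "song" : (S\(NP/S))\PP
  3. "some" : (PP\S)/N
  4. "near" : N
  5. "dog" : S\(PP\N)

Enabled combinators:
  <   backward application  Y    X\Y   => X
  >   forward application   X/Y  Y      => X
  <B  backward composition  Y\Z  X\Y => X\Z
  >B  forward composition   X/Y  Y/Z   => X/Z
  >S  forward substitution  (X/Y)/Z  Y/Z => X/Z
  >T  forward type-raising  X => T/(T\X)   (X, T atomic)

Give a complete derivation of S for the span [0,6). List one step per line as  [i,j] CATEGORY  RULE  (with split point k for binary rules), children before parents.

[0,6] S   <
  [0,5] PP\N   <B
    [0,3] S\N   <B
      [0,1] "heard" : (NP/S)\N
      [1,3] S\(NP/S)   <
        [1,2] "liked" : PP
        [2,3] "song" : (S\(NP/S))\PP
    [3,5] PP\S   >
      [3,4] "some" : (PP\S)/N
      [4,5] "near" : N
  [5,6] "dog" : S\(PP\N)

[0,1] (NP/S)\N  lex  "heard"
[1,2] PP  lex  "liked"
[2,3] (S\(NP/S))\PP  lex  "song"
[1,3] S\(NP/S)  <  k=2
[0,3] S\N  <B  k=1
[3,4] (PP\S)/N  lex  "some"
[4,5] N  lex  "near"
[3,5] PP\S  >  k=4
[0,5] PP\N  <B  k=3
[5,6] S\(PP\N)  lex  "dog"
[0,6] S  <  k=5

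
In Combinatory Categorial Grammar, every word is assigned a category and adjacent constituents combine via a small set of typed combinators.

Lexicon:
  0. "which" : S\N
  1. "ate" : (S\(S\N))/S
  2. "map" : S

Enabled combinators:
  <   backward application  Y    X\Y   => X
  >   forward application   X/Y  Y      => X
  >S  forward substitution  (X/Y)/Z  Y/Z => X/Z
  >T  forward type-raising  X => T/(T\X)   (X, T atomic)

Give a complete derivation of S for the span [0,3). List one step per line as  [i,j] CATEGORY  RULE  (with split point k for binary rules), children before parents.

[0,3] S   <
  [0,1] "which" : S\N
  [1,3] S\(S\N)   >
    [1,2] "ate" : (S\(S\N))/S
    [2,3] "map" : S

[0,1] S\N  lex  "which"
[1,2] (S\(S\N))/S  lex  "ate"
[2,3] S  lex  "map"
[1,3] S\(S\N)  >  k=2
[0,3] S  <  k=1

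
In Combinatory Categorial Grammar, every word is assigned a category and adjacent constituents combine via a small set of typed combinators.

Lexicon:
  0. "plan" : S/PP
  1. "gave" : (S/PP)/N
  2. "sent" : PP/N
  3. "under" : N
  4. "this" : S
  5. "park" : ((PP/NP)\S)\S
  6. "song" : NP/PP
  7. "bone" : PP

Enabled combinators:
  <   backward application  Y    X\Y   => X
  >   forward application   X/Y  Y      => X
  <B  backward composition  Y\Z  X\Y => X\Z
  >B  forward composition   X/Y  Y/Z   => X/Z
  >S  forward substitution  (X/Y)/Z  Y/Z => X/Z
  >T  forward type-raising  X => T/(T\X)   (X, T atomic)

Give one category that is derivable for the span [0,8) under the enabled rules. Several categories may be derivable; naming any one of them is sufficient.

S

[0,8] S   >
  [0,6] S/NP   >B
    [0,1] "plan" : S/PP
    [1,6] PP/NP   <
      [1,4] S   >
        [1,3] S/N   >S
          [1,2] "gave" : (S/PP)/N
          [2,3] "sent" : PP/N
        [3,4] "under" : N
      [4,6] (PP/NP)\S   <
        [4,5] "this" : S
        [5,6] "park" : ((PP/NP)\S)\S
  [6,8] NP   >
    [6,7] "song" : NP/PP
    [7,8] "bone" : PP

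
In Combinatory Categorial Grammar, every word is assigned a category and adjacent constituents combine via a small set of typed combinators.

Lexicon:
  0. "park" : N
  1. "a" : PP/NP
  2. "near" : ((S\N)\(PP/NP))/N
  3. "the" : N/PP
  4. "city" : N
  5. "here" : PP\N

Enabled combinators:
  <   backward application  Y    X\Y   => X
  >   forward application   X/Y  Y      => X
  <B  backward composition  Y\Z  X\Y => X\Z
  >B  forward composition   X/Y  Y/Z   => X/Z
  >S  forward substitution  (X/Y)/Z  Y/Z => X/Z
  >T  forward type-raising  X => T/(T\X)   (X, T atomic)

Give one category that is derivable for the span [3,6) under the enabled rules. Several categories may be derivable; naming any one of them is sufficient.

N

[0,6] S   >
  [0,1] S/(S\N)   >T
    [0,1] "park" : N
  [1,6] S\N   <
    [1,2] "a" : PP/NP
    [2,6] (S\N)\(PP/NP)   >
      [2,3] "near" : ((S\N)\(PP/NP))/N
      [3,6] N   >
        [3,4] "the" : N/PP
        [4,6] PP   <
          [4,5] "city" : N
          [5,6] "here" : PP\N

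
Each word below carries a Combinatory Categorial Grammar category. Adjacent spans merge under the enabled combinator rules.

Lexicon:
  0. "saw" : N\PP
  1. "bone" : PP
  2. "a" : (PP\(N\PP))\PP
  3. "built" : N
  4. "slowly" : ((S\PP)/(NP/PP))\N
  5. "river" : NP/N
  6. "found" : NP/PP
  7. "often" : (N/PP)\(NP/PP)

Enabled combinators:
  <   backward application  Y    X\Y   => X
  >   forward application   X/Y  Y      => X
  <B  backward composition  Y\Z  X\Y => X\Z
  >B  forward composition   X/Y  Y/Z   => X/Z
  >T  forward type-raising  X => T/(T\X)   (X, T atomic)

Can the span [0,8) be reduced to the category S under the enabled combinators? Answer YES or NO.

YES

[0,8] S   <
  [0,3] PP   <
    [0,1] "saw" : N\PP
    [1,3] PP\(N\PP)   <
      [1,2] "bone" : PP
      [2,3] "a" : (PP\(N\PP))\PP
  [3,8] S\PP   >
    [3,5] (S\PP)/(NP/PP)   <
      [3,4] "built" : N
      [4,5] "slowly" : ((S\PP)/(NP/PP))\N
    [5,8] NP/PP   >B
      [5,6] "river" : NP/N
      [6,8] N/PP   <
        [6,7] "found" : NP/PP
        [7,8] "often" : (N/PP)\(NP/PP)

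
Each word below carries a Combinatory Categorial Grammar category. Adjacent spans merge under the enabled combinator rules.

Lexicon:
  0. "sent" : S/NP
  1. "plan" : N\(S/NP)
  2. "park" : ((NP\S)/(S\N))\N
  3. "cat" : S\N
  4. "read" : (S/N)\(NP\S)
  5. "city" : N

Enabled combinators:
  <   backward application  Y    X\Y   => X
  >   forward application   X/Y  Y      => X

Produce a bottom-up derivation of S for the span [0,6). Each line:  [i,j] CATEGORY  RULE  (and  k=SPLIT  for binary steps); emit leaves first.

[0,6] S   >
  [0,5] S/N   <
    [0,4] NP\S   >
      [0,3] (NP\S)/(S\N)   <
        [0,2] N   <
          [0,1] "sent" : S/NP
          [1,2] "plan" : N\(S/NP)
        [2,3] "park" : ((NP\S)/(S\N))\N
      [3,4] "cat" : S\N
    [4,5] "read" : (S/N)\(NP\S)
  [5,6] "city" : N

[0,1] S/NP  lex  "sent"
[1,2] N\(S/NP)  lex  "plan"
[0,2] N  <  k=1
[2,3] ((NP\S)/(S\N))\N  lex  "park"
[0,3] (NP\S)/(S\N)  <  k=2
[3,4] S\N  lex  "cat"
[0,4] NP\S  >  k=3
[4,5] (S/N)\(NP\S)  lex  "read"
[0,5] S/N  <  k=4
[5,6] N  lex  "city"
[0,6] S  >  k=5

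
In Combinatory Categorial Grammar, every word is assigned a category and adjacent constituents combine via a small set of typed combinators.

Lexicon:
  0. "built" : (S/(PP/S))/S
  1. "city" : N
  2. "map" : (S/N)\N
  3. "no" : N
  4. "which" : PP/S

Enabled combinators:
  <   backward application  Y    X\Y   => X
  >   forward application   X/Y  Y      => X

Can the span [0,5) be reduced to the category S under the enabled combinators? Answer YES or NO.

[0,5] S   >
  [0,4] S/(PP/S)   >
    [0,1] "built" : (S/(PP/S))/S
    [1,4] S   >
      [1,3] S/N   <
        [1,2] "city" : N
        [2,3] "map" : (S/N)\N
      [3,4] "no" : N
  [4,5] "which" : PP/S

YES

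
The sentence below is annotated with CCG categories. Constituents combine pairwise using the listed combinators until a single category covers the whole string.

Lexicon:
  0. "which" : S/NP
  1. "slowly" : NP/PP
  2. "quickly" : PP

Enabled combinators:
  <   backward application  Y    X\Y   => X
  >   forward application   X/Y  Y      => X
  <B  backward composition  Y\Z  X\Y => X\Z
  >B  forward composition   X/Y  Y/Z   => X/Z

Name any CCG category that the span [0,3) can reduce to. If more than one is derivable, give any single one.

[0,3] S   >
  [0,1] "which" : S/NP
  [1,3] NP   >
    [1,2] "slowly" : NP/PP
    [2,3] "quickly" : PP

S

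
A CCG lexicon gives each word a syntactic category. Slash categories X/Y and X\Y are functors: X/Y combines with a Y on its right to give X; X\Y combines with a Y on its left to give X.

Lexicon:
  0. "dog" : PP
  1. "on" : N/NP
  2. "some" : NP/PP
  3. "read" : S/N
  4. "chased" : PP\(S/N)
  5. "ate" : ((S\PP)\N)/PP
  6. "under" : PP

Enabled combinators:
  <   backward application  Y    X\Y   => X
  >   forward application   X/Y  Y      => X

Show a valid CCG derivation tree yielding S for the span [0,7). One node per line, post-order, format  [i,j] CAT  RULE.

[0,7] S   <
  [0,1] "dog" : PP
  [1,7] S\PP   <
    [1,5] N   >
      [1,2] "on" : N/NP
      [2,5] NP   >
        [2,3] "some" : NP/PP
        [3,5] PP   <
          [3,4] "read" : S/N
          [4,5] "chased" : PP\(S/N)
    [5,7] (S\PP)\N   >
      [5,6] "ate" : ((S\PP)\N)/PP
      [6,7] "under" : PP

[0,1] PP  lex  "dog"
[1,2] N/NP  lex  "on"
[2,3] NP/PP  lex  "some"
[3,4] S/N  lex  "read"
[4,5] PP\(S/N)  lex  "chased"
[3,5] PP  <  k=4
[2,5] NP  >  k=3
[1,5] N  >  k=2
[5,6] ((S\PP)\N)/PP  lex  "ate"
[6,7] PP  lex  "under"
[5,7] (S\PP)\N  >  k=6
[1,7] S\PP  <  k=5
[0,7] S  <  k=1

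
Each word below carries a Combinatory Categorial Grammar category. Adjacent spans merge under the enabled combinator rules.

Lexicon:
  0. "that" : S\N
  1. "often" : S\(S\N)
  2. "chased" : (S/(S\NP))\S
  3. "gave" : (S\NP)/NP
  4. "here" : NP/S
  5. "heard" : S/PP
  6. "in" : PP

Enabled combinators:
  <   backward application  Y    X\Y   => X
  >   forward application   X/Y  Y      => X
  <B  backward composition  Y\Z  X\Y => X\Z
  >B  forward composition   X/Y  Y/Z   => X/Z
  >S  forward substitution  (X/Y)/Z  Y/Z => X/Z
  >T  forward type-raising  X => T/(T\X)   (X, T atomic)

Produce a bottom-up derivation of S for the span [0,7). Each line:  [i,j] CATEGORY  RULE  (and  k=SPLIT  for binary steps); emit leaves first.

[0,1] S\N  lex  "that"
[1,2] S\(S\N)  lex  "often"
[0,2] S  <  k=1
[2,3] (S/(S\NP))\S  lex  "chased"
[0,3] S/(S\NP)  <  k=2
[3,4] (S\NP)/NP  lex  "gave"
[4,5] NP/S  lex  "here"
[5,6] S/PP  lex  "heard"
[6,7] PP  lex  "in"
[5,7] S  >  k=6
[4,7] NP  >  k=5
[3,7] S\NP  >  k=4
[0,7] S  >  k=3

[0,7] S   >
  [0,3] S/(S\NP)   <
    [0,2] S   <
      [0,1] "that" : S\N
      [1,2] "often" : S\(S\N)
    [2,3] "chased" : (S/(S\NP))\S
  [3,7] S\NP   >
    [3,4] "gave" : (S\NP)/NP
    [4,7] NP   >
      [4,5] "here" : NP/S
      [5,7] S   >
        [5,6] "heard" : S/PP
        [6,7] "in" : PP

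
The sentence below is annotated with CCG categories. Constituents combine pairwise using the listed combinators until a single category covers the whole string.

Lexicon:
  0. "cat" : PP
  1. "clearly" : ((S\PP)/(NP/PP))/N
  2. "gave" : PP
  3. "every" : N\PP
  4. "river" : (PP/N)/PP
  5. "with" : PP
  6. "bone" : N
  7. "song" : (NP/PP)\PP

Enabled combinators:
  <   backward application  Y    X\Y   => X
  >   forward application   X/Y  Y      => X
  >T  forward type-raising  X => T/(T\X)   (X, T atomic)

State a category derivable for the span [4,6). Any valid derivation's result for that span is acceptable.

PP/N

[0,8] S   <
  [0,1] "cat" : PP
  [1,8] S\PP   >
    [1,4] (S\PP)/(NP/PP)   >
      [1,2] "clearly" : ((S\PP)/(NP/PP))/N
      [2,4] N   <
        [2,3] "gave" : PP
        [3,4] "every" : N\PP
    [4,8] NP/PP   <
      [4,7] PP   >
        [4,6] PP/N   >
          [4,5] "river" : (PP/N)/PP
          [5,6] "with" : PP
        [6,7] "bone" : N
      [7,8] "song" : (NP/PP)\PP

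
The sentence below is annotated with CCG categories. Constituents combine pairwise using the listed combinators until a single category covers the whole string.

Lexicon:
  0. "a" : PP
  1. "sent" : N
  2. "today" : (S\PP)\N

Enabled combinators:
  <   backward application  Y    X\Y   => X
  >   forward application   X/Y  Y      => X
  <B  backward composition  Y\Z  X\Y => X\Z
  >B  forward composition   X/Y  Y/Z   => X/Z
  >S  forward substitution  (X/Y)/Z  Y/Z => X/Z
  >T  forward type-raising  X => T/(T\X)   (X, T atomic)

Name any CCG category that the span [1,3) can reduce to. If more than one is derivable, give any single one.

S\PP

[0,3] S   <
  [0,1] "a" : PP
  [1,3] S\PP   <
    [1,2] "sent" : N
    [2,3] "today" : (S\PP)\N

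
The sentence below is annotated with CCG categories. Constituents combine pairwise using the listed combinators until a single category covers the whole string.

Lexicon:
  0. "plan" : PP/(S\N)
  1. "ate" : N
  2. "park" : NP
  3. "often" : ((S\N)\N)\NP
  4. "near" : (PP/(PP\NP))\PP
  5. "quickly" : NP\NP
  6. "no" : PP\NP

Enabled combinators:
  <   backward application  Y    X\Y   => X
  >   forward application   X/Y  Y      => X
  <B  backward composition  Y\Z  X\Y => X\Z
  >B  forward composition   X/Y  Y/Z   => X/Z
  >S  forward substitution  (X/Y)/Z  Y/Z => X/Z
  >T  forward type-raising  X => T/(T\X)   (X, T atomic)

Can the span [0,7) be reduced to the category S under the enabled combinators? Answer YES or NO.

NO

PP/(S\N) N NP ((S\N)\N)\NP (PP/(PP\NP))\PP NP\NP PP\NP
CKY chart[0,7] = {N/(N\PP), NP/(NP\PP), PP, PP/(PP\PP), S/(S\PP)}; S ∉ chart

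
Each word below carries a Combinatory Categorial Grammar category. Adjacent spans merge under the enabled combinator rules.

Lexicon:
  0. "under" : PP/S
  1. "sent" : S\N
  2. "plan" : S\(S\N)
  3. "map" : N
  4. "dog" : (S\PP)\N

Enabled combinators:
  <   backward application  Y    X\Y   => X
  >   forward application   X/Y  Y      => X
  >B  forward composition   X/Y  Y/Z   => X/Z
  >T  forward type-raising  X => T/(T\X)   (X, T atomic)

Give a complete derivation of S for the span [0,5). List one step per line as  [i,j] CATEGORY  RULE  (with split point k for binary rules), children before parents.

[0,1] PP/S  lex  "under"
[1,2] S\N  lex  "sent"
[2,3] S\(S\N)  lex  "plan"
[1,3] S  <  k=2
[0,3] PP  >  k=1
[3,4] N  lex  "map"
[4,5] (S\PP)\N  lex  "dog"
[3,5] S\PP  <  k=4
[0,5] S  <  k=3

[0,5] S   <
  [0,3] PP   >
    [0,1] "under" : PP/S
    [1,3] S   <
      [1,2] "sent" : S\N
      [2,3] "plan" : S\(S\N)
  [3,5] S\PP   <
    [3,4] "map" : N
    [4,5] "dog" : (S\PP)\N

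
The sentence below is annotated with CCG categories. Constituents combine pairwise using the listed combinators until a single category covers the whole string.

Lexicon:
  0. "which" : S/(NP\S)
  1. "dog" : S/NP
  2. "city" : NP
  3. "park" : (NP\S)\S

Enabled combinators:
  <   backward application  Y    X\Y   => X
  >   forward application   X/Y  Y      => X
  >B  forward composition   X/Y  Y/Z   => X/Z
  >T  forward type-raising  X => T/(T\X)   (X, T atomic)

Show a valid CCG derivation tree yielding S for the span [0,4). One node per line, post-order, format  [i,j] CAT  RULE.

[0,4] S   >
  [0,1] "which" : S/(NP\S)
  [1,4] NP\S   <
    [1,3] S   >
      [1,2] "dog" : S/NP
      [2,3] "city" : NP
    [3,4] "park" : (NP\S)\S

[0,1] S/(NP\S)  lex  "which"
[1,2] S/NP  lex  "dog"
[2,3] NP  lex  "city"
[1,3] S  >  k=2
[3,4] (NP\S)\S  lex  "park"
[1,4] NP\S  <  k=3
[0,4] S  >  k=1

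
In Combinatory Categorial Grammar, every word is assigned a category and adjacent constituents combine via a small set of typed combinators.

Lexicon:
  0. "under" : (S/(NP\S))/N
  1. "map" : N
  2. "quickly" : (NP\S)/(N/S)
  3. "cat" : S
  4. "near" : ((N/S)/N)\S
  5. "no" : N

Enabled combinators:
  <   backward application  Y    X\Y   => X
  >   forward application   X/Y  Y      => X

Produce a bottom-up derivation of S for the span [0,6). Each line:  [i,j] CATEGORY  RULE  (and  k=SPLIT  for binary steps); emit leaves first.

[0,6] S   >
  [0,2] S/(NP\S)   >
    [0,1] "under" : (S/(NP\S))/N
    [1,2] "map" : N
  [2,6] NP\S   >
    [2,3] "quickly" : (NP\S)/(N/S)
    [3,6] N/S   >
      [3,5] (N/S)/N   <
        [3,4] "cat" : S
        [4,5] "near" : ((N/S)/N)\S
      [5,6] "no" : N

[0,1] (S/(NP\S))/N  lex  "under"
[1,2] N  lex  "map"
[0,2] S/(NP\S)  >  k=1
[2,3] (NP\S)/(N/S)  lex  "quickly"
[3,4] S  lex  "cat"
[4,5] ((N/S)/N)\S  lex  "near"
[3,5] (N/S)/N  <  k=4
[5,6] N  lex  "no"
[3,6] N/S  >  k=5
[2,6] NP\S  >  k=3
[0,6] S  >  k=2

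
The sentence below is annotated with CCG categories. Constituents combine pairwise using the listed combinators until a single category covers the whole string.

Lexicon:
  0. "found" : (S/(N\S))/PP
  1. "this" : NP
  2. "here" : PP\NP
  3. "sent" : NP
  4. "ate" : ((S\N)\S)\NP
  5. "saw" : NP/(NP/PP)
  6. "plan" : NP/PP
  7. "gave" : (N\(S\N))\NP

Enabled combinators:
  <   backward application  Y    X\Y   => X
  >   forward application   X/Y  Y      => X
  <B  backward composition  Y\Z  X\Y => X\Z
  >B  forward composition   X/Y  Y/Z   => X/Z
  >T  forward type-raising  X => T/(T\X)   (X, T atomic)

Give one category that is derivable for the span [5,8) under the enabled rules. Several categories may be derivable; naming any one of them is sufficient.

N\(S\N)

[0,8] S   >
  [0,3] S/(N\S)   >
    [0,1] "found" : (S/(N\S))/PP
    [1,3] PP   >
      [1,2] PP/(PP\NP)   >T
        [1,2] "this" : NP
      [2,3] "here" : PP\NP
  [3,8] N\S   <B
    [3,5] (S\N)\S   <
      [3,4] "sent" : NP
      [4,5] "ate" : ((S\N)\S)\NP
    [5,8] N\(S\N)   <
      [5,7] NP   >
        [5,6] "saw" : NP/(NP/PP)
        [6,7] "plan" : NP/PP
      [7,8] "gave" : (N\(S\N))\NP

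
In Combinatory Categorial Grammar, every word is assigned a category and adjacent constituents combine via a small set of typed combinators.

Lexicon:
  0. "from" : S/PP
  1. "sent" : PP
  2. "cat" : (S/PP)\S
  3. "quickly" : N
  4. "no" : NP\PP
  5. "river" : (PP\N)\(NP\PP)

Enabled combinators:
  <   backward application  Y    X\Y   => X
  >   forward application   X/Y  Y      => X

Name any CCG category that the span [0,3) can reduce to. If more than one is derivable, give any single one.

S/PP

[0,6] S   >
  [0,3] S/PP   <
    [0,2] S   >
      [0,1] "from" : S/PP
      [1,2] "sent" : PP
    [2,3] "cat" : (S/PP)\S
  [3,6] PP   <
    [3,4] "quickly" : N
    [4,6] PP\N   <
      [4,5] "no" : NP\PP
      [5,6] "river" : (PP\N)\(NP\PP)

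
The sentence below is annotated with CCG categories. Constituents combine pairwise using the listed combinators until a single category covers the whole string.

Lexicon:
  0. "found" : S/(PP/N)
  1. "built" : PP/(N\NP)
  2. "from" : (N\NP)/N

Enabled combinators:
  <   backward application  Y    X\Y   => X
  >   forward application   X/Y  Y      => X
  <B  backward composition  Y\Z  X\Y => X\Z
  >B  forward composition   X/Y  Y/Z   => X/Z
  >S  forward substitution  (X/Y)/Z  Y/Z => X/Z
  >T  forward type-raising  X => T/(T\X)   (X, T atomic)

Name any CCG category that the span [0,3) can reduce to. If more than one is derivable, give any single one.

[0,3] S   >
  [0,1] "found" : S/(PP/N)
  [1,3] PP/N   >B
    [1,2] "built" : PP/(N\NP)
    [2,3] "from" : (N\NP)/N

S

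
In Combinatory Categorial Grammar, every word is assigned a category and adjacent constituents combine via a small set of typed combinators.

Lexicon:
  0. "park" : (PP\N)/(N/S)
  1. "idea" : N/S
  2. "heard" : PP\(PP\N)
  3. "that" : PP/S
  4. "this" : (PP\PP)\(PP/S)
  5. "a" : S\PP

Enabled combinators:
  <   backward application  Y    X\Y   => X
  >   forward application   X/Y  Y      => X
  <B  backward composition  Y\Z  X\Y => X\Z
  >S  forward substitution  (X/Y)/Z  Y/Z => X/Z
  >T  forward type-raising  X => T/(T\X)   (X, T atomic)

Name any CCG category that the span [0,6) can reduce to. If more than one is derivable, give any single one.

[0,6] S   <
  [0,3] PP   <
    [0,2] PP\N   >
      [0,1] "park" : (PP\N)/(N/S)
      [1,2] "idea" : N/S
    [2,3] "heard" : PP\(PP\N)
  [3,6] S\PP   <B
    [3,5] PP\PP   <
      [3,4] "that" : PP/S
      [4,5] "this" : (PP\PP)\(PP/S)
    [5,6] "a" : S\PP

S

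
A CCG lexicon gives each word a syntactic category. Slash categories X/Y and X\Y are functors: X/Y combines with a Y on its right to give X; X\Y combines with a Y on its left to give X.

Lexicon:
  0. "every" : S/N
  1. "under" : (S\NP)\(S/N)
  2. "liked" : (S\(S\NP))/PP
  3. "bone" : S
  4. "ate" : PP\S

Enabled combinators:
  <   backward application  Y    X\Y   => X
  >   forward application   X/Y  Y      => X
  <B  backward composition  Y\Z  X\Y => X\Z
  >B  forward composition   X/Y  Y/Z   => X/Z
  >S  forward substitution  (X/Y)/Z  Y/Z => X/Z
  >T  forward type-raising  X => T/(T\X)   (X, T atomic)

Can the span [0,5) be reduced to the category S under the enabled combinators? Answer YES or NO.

YES

[0,5] S   <
  [0,2] S\NP   <
    [0,1] "every" : S/N
    [1,2] "under" : (S\NP)\(S/N)
  [2,5] S\(S\NP)   >
    [2,3] "liked" : (S\(S\NP))/PP
    [3,5] PP   <
      [3,4] "bone" : S
      [4,5] "ate" : PP\S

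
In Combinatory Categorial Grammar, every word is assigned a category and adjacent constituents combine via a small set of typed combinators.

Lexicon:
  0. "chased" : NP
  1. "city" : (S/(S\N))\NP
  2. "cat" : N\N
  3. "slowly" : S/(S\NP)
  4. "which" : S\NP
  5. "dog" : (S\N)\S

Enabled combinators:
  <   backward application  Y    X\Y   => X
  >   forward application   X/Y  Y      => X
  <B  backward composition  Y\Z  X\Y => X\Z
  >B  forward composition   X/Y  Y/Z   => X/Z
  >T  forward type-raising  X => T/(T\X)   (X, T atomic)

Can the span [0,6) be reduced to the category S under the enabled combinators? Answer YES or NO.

YES

[0,6] S   >
  [0,2] S/(S\N)   <
    [0,1] "chased" : NP
    [1,2] "city" : (S/(S\N))\NP
  [2,6] S\N   <B
    [2,3] "cat" : N\N
    [3,6] S\N   <
      [3,5] S   >
        [3,4] "slowly" : S/(S\NP)
        [4,5] "which" : S\NP
      [5,6] "dog" : (S\N)\S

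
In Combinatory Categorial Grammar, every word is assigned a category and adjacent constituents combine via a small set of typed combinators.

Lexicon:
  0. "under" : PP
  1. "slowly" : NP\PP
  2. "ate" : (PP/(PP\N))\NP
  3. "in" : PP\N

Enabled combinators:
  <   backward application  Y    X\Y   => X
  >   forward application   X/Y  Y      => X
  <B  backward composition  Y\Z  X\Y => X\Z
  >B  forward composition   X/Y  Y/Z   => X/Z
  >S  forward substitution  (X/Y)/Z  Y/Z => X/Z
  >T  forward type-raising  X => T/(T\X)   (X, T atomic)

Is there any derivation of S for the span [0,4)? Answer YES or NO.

NO

PP NP\PP (PP/(PP\N))\NP PP\N
CKY chart[0,4] = {N/(N\PP), NP/(NP\PP), PP, PP/(PP\PP), S/(S\PP)}; S ∉ chart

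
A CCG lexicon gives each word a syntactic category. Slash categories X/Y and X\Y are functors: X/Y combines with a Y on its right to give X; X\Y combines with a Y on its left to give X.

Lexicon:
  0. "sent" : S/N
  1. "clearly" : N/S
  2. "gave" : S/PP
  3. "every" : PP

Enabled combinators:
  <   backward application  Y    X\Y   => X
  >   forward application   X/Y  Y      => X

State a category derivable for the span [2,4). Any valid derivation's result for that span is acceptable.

S

[0,4] S   >
  [0,1] "sent" : S/N
  [1,4] N   >
    [1,2] "clearly" : N/S
    [2,4] S   >
      [2,3] "gave" : S/PP
      [3,4] "every" : PP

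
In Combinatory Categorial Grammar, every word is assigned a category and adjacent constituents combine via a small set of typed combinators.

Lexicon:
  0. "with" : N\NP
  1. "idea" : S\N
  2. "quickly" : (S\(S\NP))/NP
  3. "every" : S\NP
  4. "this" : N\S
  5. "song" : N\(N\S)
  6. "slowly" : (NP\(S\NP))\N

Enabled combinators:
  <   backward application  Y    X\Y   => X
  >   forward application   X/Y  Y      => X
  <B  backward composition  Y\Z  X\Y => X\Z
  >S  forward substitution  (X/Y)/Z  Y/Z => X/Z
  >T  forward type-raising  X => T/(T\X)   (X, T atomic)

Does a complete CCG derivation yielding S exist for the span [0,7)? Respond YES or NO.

[0,7] S   <
  [0,2] S\NP   <B
    [0,1] "with" : N\NP
    [1,2] "idea" : S\N
  [2,7] S\(S\NP)   >
    [2,3] "quickly" : (S\(S\NP))/NP
    [3,7] NP   <
      [3,4] "every" : S\NP
      [4,7] NP\(S\NP)   <
        [4,6] N   <
          [4,5] "this" : N\S
          [5,6] "song" : N\(N\S)
        [6,7] "slowly" : (NP\(S\NP))\N

YES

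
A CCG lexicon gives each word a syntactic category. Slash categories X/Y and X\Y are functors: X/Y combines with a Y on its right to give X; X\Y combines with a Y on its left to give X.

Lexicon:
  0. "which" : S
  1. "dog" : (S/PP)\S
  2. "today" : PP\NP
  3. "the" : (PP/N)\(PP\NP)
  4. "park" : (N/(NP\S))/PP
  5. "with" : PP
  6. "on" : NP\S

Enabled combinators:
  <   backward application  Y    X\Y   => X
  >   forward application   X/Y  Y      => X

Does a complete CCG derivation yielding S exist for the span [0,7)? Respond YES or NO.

YES

[0,7] S   >
  [0,2] S/PP   <
    [0,1] "which" : S
    [1,2] "dog" : (S/PP)\S
  [2,7] PP   >
    [2,4] PP/N   <
      [2,3] "today" : PP\NP
      [3,4] "the" : (PP/N)\(PP\NP)
    [4,7] N   >
      [4,6] N/(NP\S)   >
        [4,5] "park" : (N/(NP\S))/PP
        [5,6] "with" : PP
      [6,7] "on" : NP\S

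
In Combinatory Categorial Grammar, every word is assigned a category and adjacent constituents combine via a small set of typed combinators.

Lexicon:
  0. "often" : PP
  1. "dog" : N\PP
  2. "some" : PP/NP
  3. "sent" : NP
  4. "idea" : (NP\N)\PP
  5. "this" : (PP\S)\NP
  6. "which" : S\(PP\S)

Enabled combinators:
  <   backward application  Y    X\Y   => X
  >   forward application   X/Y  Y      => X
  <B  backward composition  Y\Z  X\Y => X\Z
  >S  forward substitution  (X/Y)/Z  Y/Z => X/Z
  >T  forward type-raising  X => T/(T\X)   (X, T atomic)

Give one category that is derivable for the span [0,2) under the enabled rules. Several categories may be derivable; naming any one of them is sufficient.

[0,7] S   <
  [0,5] NP   <
    [0,2] N   <
      [0,1] "often" : PP
      [1,2] "dog" : N\PP
    [2,5] NP\N   <
      [2,4] PP   >
        [2,3] "some" : PP/NP
        [3,4] "sent" : NP
      [4,5] "idea" : (NP\N)\PP
  [5,7] S\NP   <B
    [5,6] "this" : (PP\S)\NP
    [6,7] "which" : S\(PP\S)

N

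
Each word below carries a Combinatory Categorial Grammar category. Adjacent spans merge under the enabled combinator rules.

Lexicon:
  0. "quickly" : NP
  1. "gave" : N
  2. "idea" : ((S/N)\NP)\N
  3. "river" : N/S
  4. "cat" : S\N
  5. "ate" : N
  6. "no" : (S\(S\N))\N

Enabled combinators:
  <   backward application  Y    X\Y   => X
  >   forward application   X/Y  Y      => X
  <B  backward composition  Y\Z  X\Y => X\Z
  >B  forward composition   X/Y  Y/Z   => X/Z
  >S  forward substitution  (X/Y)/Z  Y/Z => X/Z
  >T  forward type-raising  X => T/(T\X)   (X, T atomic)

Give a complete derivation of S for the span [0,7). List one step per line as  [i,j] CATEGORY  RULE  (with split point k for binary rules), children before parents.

[0,1] NP  lex  "quickly"
[1,2] N  lex  "gave"
[2,3] ((S/N)\NP)\N  lex  "idea"
[1,3] (S/N)\NP  <  k=2
[0,3] S/N  <  k=1
[3,4] N/S  lex  "river"
[4,5] S\N  lex  "cat"
[5,6] N  lex  "ate"
[6,7] (S\(S\N))\N  lex  "no"
[5,7] S\(S\N)  <  k=6
[4,7] S  <  k=5
[3,7] N  >  k=4
[0,7] S  >  k=3

[0,7] S   >
  [0,3] S/N   <
    [0,1] "quickly" : NP
    [1,3] (S/N)\NP   <
      [1,2] "gave" : N
      [2,3] "idea" : ((S/N)\NP)\N
  [3,7] N   >
    [3,4] "river" : N/S
    [4,7] S   <
      [4,5] "cat" : S\N
      [5,7] S\(S\N)   <
        [5,6] "ate" : N
        [6,7] "no" : (S\(S\N))\N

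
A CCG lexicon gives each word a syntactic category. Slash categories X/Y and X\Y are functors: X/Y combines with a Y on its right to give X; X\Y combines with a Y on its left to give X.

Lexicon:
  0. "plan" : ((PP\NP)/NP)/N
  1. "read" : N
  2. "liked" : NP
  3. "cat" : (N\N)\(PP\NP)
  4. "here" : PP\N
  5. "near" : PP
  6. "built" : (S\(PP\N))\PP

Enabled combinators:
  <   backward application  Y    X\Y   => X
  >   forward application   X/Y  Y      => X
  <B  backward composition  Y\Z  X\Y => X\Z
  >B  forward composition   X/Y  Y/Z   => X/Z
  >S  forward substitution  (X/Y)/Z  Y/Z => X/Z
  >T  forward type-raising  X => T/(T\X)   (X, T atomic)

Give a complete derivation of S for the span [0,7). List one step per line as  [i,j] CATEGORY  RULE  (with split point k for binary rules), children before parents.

[0,7] S   <
  [0,5] PP\N   <B
    [0,4] N\N   <
      [0,3] PP\NP   >
        [0,2] (PP\NP)/NP   >
          [0,1] "plan" : ((PP\NP)/NP)/N
          [1,2] "read" : N
        [2,3] "liked" : NP
      [3,4] "cat" : (N\N)\(PP\NP)
    [4,5] "here" : PP\N
  [5,7] S\(PP\N)   <
    [5,6] "near" : PP
    [6,7] "built" : (S\(PP\N))\PP

[0,1] ((PP\NP)/NP)/N  lex  "plan"
[1,2] N  lex  "read"
[0,2] (PP\NP)/NP  >  k=1
[2,3] NP  lex  "liked"
[0,3] PP\NP  >  k=2
[3,4] (N\N)\(PP\NP)  lex  "cat"
[0,4] N\N  <  k=3
[4,5] PP\N  lex  "here"
[0,5] PP\N  <B  k=4
[5,6] PP  lex  "near"
[6,7] (S\(PP\N))\PP  lex  "built"
[5,7] S\(PP\N)  <  k=6
[0,7] S  <  k=5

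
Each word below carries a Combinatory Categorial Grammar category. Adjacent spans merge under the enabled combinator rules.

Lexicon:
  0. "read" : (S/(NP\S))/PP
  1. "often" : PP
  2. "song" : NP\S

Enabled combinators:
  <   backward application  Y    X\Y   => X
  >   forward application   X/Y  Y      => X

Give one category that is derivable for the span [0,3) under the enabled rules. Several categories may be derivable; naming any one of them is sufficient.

S

[0,3] S   >
  [0,2] S/(NP\S)   >
    [0,1] "read" : (S/(NP\S))/PP
    [1,2] "often" : PP
  [2,3] "song" : NP\S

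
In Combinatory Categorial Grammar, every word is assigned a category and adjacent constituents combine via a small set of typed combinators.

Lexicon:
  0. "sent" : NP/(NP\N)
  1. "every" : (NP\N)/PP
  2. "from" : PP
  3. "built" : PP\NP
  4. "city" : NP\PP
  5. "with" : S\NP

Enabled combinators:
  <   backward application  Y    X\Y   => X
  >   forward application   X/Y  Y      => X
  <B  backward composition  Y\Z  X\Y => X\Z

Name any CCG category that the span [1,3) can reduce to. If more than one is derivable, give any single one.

NP\N

[0,6] S   <
  [0,5] NP   >
    [0,1] "sent" : NP/(NP\N)
    [1,5] NP\N   <B
      [1,3] NP\N   >
        [1,2] "every" : (NP\N)/PP
        [2,3] "from" : PP
      [3,5] NP\NP   <B
        [3,4] "built" : PP\NP
        [4,5] "city" : NP\PP
  [5,6] "with" : S\NP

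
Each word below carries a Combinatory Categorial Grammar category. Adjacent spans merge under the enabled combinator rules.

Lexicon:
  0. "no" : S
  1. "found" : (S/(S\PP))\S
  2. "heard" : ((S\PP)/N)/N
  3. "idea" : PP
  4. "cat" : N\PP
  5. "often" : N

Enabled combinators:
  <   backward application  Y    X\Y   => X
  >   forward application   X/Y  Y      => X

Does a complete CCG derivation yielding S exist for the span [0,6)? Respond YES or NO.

YES

[0,6] S   >
  [0,2] S/(S\PP)   <
    [0,1] "no" : S
    [1,2] "found" : (S/(S\PP))\S
  [2,6] S\PP   >
    [2,5] (S\PP)/N   >
      [2,3] "heard" : ((S\PP)/N)/N
      [3,5] N   <
        [3,4] "idea" : PP
        [4,5] "cat" : N\PP
    [5,6] "often" : N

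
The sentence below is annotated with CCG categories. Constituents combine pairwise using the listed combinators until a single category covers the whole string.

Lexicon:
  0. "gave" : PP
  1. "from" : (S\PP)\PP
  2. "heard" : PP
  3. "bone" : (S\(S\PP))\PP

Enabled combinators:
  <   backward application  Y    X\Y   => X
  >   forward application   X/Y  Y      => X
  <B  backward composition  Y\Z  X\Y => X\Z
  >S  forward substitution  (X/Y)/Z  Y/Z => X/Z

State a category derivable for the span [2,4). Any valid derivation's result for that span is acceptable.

S\(S\PP)

[0,4] S   <
  [0,2] S\PP   <
    [0,1] "gave" : PP
    [1,2] "from" : (S\PP)\PP
  [2,4] S\(S\PP)   <
    [2,3] "heard" : PP
    [3,4] "bone" : (S\(S\PP))\PP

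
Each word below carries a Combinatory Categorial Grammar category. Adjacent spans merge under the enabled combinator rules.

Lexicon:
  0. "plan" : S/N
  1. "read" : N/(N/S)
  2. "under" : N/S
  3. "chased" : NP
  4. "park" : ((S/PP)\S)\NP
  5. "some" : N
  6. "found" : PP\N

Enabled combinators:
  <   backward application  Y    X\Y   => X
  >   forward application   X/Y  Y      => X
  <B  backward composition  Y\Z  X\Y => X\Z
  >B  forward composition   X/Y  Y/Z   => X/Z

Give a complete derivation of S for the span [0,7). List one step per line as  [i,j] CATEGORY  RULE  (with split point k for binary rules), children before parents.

[0,7] S   >
  [0,5] S/PP   <
    [0,3] S   >
      [0,1] "plan" : S/N
      [1,3] N   >
        [1,2] "read" : N/(N/S)
        [2,3] "under" : N/S
    [3,5] (S/PP)\S   <
      [3,4] "chased" : NP
      [4,5] "park" : ((S/PP)\S)\NP
  [5,7] PP   <
    [5,6] "some" : N
    [6,7] "found" : PP\N

[0,1] S/N  lex  "plan"
[1,2] N/(N/S)  lex  "read"
[2,3] N/S  lex  "under"
[1,3] N  >  k=2
[0,3] S  >  k=1
[3,4] NP  lex  "chased"
[4,5] ((S/PP)\S)\NP  lex  "park"
[3,5] (S/PP)\S  <  k=4
[0,5] S/PP  <  k=3
[5,6] N  lex  "some"
[6,7] PP\N  lex  "found"
[5,7] PP  <  k=6
[0,7] S  >  k=5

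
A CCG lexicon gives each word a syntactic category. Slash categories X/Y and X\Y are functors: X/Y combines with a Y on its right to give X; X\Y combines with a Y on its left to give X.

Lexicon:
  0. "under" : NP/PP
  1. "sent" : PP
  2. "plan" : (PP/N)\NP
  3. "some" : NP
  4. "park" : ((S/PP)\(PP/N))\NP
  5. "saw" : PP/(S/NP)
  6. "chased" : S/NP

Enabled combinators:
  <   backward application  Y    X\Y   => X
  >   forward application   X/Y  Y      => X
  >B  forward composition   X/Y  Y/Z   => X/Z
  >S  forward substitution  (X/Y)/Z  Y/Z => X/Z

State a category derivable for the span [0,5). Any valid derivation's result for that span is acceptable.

S/PP

[0,7] S   >
  [0,5] S/PP   <
    [0,3] PP/N   <
      [0,2] NP   >
        [0,1] "under" : NP/PP
        [1,2] "sent" : PP
      [2,3] "plan" : (PP/N)\NP
    [3,5] (S/PP)\(PP/N)   <
      [3,4] "some" : NP
      [4,5] "park" : ((S/PP)\(PP/N))\NP
  [5,7] PP   >
    [5,6] "saw" : PP/(S/NP)
    [6,7] "chased" : S/NP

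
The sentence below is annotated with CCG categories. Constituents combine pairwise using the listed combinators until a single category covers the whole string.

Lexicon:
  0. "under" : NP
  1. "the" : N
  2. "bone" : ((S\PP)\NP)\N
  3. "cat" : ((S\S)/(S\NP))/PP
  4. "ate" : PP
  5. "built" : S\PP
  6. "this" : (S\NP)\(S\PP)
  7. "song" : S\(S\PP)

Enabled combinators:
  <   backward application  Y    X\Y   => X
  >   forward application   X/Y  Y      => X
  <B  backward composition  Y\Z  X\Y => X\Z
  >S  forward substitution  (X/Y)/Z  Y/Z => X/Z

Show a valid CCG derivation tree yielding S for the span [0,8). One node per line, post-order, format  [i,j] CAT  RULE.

[0,8] S   <
  [0,7] S\PP   <B
    [0,3] S\PP   <
      [0,1] "under" : NP
      [1,3] (S\PP)\NP   <
        [1,2] "the" : N
        [2,3] "bone" : ((S\PP)\NP)\N
    [3,7] S\S   >
      [3,5] (S\S)/(S\NP)   >
        [3,4] "cat" : ((S\S)/(S\NP))/PP
        [4,5] "ate" : PP
      [5,7] S\NP   <
        [5,6] "built" : S\PP
        [6,7] "this" : (S\NP)\(S\PP)
  [7,8] "song" : S\(S\PP)

[0,1] NP  lex  "under"
[1,2] N  lex  "the"
[2,3] ((S\PP)\NP)\N  lex  "bone"
[1,3] (S\PP)\NP  <  k=2
[0,3] S\PP  <  k=1
[3,4] ((S\S)/(S\NP))/PP  lex  "cat"
[4,5] PP  lex  "ate"
[3,5] (S\S)/(S\NP)  >  k=4
[5,6] S\PP  lex  "built"
[6,7] (S\NP)\(S\PP)  lex  "this"
[5,7] S\NP  <  k=6
[3,7] S\S  >  k=5
[0,7] S\PP  <B  k=3
[7,8] S\(S\PP)  lex  "song"
[0,8] S  <  k=7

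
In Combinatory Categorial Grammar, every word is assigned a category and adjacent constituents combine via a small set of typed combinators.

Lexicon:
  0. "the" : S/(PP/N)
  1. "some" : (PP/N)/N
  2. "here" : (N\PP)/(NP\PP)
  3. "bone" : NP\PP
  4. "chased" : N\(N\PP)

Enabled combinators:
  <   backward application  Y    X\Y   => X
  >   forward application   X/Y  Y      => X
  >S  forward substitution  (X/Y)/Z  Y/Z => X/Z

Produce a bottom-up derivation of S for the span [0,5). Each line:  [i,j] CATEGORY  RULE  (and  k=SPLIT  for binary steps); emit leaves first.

[0,1] S/(PP/N)  lex  "the"
[1,2] (PP/N)/N  lex  "some"
[2,3] (N\PP)/(NP\PP)  lex  "here"
[3,4] NP\PP  lex  "bone"
[2,4] N\PP  >  k=3
[4,5] N\(N\PP)  lex  "chased"
[2,5] N  <  k=4
[1,5] PP/N  >  k=2
[0,5] S  >  k=1

[0,5] S   >
  [0,1] "the" : S/(PP/N)
  [1,5] PP/N   >
    [1,2] "some" : (PP/N)/N
    [2,5] N   <
      [2,4] N\PP   >
        [2,3] "here" : (N\PP)/(NP\PP)
        [3,4] "bone" : NP\PP
      [4,5] "chased" : N\(N\PP)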